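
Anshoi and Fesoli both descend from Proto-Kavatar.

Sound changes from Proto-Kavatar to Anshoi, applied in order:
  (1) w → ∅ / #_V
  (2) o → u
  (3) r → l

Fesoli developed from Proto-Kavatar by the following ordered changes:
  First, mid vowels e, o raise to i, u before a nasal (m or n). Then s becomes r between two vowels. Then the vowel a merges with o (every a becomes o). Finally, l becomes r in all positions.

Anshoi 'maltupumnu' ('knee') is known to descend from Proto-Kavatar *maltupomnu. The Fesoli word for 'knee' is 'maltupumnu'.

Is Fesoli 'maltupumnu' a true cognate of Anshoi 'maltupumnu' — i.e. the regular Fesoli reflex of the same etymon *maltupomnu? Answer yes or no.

no

Derive the expected Fesoli reflex of *maltupomnu:
Fesoli: *maltupomnu
  maltupomnu → maltupumnu   [pre-nasal raising]
  maltupumnu (rule 2 does not apply)
  maltupumnu → moltupumnu   [vowel merger]
  moltupumnu → mortupumnu   [unconditioned shift]
  giving Fesoli mortupumnu.
The regular Fesoli reflex would be 'mortupumnu', but the attested form is 'maltupumnu'. The correspondence is irregular, so they are not cognates (the Fesoli form has a different source).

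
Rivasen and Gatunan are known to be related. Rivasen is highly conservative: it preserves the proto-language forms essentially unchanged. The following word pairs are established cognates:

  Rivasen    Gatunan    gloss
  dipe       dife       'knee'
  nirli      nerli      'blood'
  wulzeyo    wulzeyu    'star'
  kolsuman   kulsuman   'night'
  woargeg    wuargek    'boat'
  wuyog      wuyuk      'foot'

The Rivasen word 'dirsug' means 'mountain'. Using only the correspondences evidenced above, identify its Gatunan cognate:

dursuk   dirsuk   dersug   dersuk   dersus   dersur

dersuk

nirli ~ nerli — Rivasen i corresponds to Gatunan e after a consonant, before r.
woargeg ~ wuargek, wuyog ~ wuyuk — Rivasen g corresponds to Gatunan k word-finally.
Applying these to Rivasen 'dirsug':
  dirsug → dersug   (i→e after a consonant, before r)
  dersug → dersuk   (g→k word-finally)
So the Gatunan cognate is 'dersuk'.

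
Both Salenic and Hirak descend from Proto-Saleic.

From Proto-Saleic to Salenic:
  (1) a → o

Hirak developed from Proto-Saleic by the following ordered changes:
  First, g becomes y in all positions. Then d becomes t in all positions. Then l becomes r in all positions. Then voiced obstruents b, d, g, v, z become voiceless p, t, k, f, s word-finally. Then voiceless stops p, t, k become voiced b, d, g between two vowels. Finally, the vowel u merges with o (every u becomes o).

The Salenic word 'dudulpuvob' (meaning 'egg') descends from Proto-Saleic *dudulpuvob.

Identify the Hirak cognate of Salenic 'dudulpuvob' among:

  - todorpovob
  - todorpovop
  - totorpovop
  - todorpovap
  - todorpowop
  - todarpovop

Hirak: *dudulpuvob > tutulpuvob > tuturpuvob > tuturpuvop > tudurpuvop > todorpovop  (by unconditioned shift, unconditioned shift, final devoicing, intervocalic voicing, vowel merger)
Among the options, 'todorpovop' alone shows every Hirak change applied in order.

todorpovop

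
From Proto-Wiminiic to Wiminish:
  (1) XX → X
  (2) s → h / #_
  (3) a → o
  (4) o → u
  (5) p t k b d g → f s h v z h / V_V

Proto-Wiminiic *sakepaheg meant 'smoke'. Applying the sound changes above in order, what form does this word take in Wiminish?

Wiminish: *sakepaheg
  sakepaheg (rule 1 does not apply)
  sakepaheg → hakepaheg   [debuccalisation]
  hakepaheg → hokepoheg   [vowel merger]
  hokepoheg → hukepuheg   [vowel merger]
  hukepuheg → huhefuheg   [intervocalic lenition]
  giving Wiminish huhefuheg.

huhefuheg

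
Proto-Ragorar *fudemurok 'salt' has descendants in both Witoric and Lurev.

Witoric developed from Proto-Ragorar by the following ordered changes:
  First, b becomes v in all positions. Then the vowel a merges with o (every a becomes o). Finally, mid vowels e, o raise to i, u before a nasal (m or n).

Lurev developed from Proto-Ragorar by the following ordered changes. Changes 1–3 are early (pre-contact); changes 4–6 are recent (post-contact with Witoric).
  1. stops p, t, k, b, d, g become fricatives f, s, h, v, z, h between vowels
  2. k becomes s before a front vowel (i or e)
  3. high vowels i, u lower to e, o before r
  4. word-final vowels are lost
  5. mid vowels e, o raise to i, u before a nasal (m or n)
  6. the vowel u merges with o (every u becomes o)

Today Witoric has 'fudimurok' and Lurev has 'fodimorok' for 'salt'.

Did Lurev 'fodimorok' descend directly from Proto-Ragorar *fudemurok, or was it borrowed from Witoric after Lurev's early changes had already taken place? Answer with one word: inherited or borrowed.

borrowed

If inherited, *fudemurok would pass through all of Lurev's changes:
Lurev: start from *fudemurok.
  rule 1 (intervocalic lenition): fudemurok → fuzemurok
  rule 2: no change — fuzemurok
  rule 3 (pre-rhotic lowering): fuzemurok → fuzemorok
  rule 4: no change — fuzemorok
  rule 5 (pre-nasal raising): fuzemorok → fuzimorok
  rule 6 (vowel merger): fuzimorok → fozimorok
  ⇒ Lurev fozimorok
If borrowed from Witoric 'fudimurok' after the early changes, it would undergo only the recent ones:
  rule 4 (apocope): no change (fudimurok)
  rule 5 (pre-nasal raising): no change (fudimurok)
  rule 6 (vowel merger): fudimurok → fodimorok
  ⇒ as a loan: fodimorok
Lurev 'fodimorok' matches the loan outcome 'fodimorok', not the inherited 'fozimorok' — it skipped the early Lurev changes, so it was borrowed from Witoric.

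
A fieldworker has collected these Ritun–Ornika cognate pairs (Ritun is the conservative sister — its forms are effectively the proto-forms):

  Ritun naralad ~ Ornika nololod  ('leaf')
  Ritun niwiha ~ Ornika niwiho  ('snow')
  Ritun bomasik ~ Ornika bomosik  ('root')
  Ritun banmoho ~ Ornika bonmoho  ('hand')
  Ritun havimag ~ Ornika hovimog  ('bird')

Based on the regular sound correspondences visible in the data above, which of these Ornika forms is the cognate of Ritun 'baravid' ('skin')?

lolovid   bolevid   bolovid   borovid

naralad ~ nololod — Ritun a corresponds to Ornika o after a consonant, before r.
naralad ~ nololod — Ritun r corresponds to Ornika l between vowels (before a back vowel).
havimag ~ hovimog — Ritun a corresponds to Ornika o after a consonant, before a labial obstruent.
Applying these to Ritun 'baravid':
  baravid → boravid   (a→o after a consonant, before r)
  boravid → bolavid   (r→l between vowels (before a back vowel))
  bolavid → bolovid   (a→o after a consonant, before a labial obstruent)
So the Ornika cognate is 'bolovid'.

bolovid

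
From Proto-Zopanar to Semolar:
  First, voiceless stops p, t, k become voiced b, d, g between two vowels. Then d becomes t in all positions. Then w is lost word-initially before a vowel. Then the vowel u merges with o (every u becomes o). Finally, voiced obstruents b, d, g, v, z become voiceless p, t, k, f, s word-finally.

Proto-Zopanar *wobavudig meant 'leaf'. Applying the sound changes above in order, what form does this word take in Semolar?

Semolar: start from *wobavudig.
  rule 1: no change — wobavudig
  rule 2 (unconditioned shift): wobavudig → wobavutig
  rule 3 (glide loss): wobavutig → obavutig
  rule 4 (vowel merger): obavutig → obavotig
  rule 5 (final devoicing): obavotig → obavotik
  ⇒ Semolar obavotik

obavotik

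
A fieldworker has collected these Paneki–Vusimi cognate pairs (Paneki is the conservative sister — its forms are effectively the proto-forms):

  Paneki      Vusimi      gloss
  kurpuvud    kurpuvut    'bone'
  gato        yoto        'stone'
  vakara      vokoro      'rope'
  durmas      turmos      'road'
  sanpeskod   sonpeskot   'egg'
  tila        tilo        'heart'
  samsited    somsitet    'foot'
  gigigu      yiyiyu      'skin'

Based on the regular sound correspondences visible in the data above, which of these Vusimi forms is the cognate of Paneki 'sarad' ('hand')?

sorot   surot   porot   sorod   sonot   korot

vakara ~ vokoro — Paneki a corresponds to Vusimi o after a consonant, before r.
gato ~ yoto, vakara ~ vokoro — Paneki a corresponds to Vusimi o after a consonant, before a consonant other than r, m, n, p, b, f, v.
kurpuvud ~ kurpuvut, sanpeskod ~ sonpeskot — Paneki d corresponds to Vusimi t word-finally.
Applying these to Paneki 'sarad':
  sarad → sorad   (a→o after a consonant, before r)
  sorad → sorod   (a→o after a consonant, before a consonant other than r, m, n, p, b, f, v)
  sorod → sorot   (d→t word-finally)
So the Vusimi cognate is 'sorot'.

sorot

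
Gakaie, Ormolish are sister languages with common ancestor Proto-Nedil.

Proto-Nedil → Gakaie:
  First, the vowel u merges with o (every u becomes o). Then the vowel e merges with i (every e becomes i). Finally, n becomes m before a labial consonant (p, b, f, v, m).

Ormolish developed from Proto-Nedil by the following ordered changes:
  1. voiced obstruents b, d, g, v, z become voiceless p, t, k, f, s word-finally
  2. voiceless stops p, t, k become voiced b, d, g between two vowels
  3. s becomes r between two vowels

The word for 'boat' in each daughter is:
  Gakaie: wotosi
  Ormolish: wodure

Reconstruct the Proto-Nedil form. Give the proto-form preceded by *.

Position 6: Gakaie has i, Ormolish has e. Ormolish preserves e here (none of its changes turn any other segment into e), so the proto-segment is *e.
Position 3: Gakaie has t, Ormolish has d. Gakaie preserves t here (none of its changes turn any other segment into t), so the proto-segment is *t.
This points to *wotuse. Verify forward in each daughter:
Gakaie: start from *wotuse.
  rule 1 (vowel merger): wotuse → wotose
  rule 2 (vowel merger): wotose → wotosi
  rule 3: no change — wotosi
  ⇒ Gakaie wotosi
Ormolish: *wotuse > woduse > wodure  (by intervocalic voicing, rhotacism)
No other proto-form is consistent with every reflex, so the reconstruction is *wotuse.

*wotuse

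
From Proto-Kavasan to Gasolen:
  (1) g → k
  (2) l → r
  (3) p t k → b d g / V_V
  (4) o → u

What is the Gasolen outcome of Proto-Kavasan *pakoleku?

Gasolen: *pakoleku
  pakoleku (rule 1 does not apply)
  pakoleku → pakoreku   [unconditioned shift]
  pakoreku → pagoregu   [intervocalic voicing]
  pagoregu → paguregu   [vowel merger]
  giving Gasolen paguregu.

paguregu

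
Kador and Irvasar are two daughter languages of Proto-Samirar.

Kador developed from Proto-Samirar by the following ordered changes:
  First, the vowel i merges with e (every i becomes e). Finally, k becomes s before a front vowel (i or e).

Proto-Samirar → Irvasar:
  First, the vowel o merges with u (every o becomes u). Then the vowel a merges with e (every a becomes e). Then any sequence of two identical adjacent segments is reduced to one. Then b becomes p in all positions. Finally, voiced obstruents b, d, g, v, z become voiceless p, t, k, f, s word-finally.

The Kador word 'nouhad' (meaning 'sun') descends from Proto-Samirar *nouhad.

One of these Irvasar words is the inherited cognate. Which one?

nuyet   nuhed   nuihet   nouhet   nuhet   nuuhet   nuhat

nuhet

Irvasar: *nouhad > nuuhad > nuuhed > nuhed > nuhet  (by vowel merger, vowel merger, degemination, final devoicing)
Only 'nuhet' matches the regular Irvasar development of *nouhad.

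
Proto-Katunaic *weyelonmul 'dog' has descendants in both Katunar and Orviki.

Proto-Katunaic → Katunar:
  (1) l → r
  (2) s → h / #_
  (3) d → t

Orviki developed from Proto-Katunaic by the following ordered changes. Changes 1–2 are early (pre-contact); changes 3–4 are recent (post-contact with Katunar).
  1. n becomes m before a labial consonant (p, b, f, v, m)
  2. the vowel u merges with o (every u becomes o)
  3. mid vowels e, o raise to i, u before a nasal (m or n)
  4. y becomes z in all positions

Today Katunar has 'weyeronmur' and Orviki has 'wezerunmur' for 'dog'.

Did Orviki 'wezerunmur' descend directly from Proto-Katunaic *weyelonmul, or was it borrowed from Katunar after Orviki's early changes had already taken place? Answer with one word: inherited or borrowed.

If inherited, *weyelonmul would pass through all of Orviki's changes:
Orviki: *weyelonmul
  weyelonmul → weyelommul   [nasal place assimilation]
  weyelommul → weyelommol   [vowel merger]
  weyelommol → weyelummol   [pre-nasal raising]
  weyelummol → wezelummol   [unconditioned shift]
  giving Orviki wezelummol.
If borrowed from Katunar 'weyeronmur' after the early changes, it would undergo only the recent ones:
  rule 3 (pre-nasal raising): weyeronmur → weyerunmur
  rule 4 (unconditioned shift): weyerunmur → wezerunmur
  ⇒ as a loan: wezerunmur
Orviki 'wezerunmur' matches the loan outcome 'wezerunmur', not the inherited 'wezelummol' — it skipped the early Orviki changes, so it was borrowed from Katunar.

borrowed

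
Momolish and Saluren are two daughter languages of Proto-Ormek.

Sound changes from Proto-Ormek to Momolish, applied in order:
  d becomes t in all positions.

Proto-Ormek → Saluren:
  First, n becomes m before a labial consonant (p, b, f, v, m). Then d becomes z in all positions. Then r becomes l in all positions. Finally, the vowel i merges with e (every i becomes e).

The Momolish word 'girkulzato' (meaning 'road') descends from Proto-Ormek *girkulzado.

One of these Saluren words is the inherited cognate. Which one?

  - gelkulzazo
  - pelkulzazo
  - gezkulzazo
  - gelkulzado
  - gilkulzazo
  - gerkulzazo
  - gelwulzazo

gelkulzazo

Saluren: *girkulzado
  girkulzado (rule 1 does not apply)
  girkulzado → girkulzazo   [unconditioned shift]
  girkulzazo → gilkulzazo   [unconditioned shift]
  gilkulzazo → gelkulzazo   [vowel merger]
  giving Saluren gelkulzazo.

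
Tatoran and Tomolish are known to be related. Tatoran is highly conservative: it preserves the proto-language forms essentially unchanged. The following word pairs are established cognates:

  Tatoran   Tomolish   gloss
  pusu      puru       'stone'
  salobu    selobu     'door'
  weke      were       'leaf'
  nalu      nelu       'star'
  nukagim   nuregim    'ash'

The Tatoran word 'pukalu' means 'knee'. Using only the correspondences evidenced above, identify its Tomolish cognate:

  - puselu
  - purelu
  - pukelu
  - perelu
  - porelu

purelu

nukagim ~ nuregim — Tatoran k corresponds to Tomolish r between vowels (before a back vowel).
salobu ~ selobu, nalu ~ nelu — Tatoran a corresponds to Tomolish e after a consonant, before a consonant other than r, m, n, p, b, f, v.
Applying these to Tatoran 'pukalu':
  pukalu → puralu   (k→r between vowels (before a back vowel))
  puralu → purelu   (a→e after a consonant, before a consonant other than r, m, n, p, b, f, v)
So the Tomolish cognate is 'purelu'.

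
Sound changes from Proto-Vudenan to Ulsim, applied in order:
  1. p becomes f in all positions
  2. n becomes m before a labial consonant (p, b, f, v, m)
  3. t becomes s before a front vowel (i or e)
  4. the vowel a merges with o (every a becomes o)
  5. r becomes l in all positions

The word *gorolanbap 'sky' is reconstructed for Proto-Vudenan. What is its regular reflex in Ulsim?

gololombof

Ulsim: *gorolanbap
  gorolanbap → gorolanbaf   [unconditioned shift]
  gorolanbaf → gorolambaf   [nasal place assimilation]
  gorolambaf (rule 3 does not apply)
  gorolambaf → gorolombof   [vowel merger]
  gorolombof → gololombof   [unconditioned shift]
  giving Ulsim gololombof.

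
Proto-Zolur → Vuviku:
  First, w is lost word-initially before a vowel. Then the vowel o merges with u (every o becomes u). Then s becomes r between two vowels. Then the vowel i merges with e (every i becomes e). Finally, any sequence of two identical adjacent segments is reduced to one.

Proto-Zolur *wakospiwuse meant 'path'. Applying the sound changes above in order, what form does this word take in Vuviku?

Vuviku: start from *wakospiwuse.
  rule 1 (glide loss): wakospiwuse → akospiwuse
  rule 2 (vowel merger): akospiwuse → akuspiwuse
  rule 3 (rhotacism): akuspiwuse → akuspiwure
  rule 4 (vowel merger): akuspiwure → akuspewure
  rule 5: no change — akuspewure
  ⇒ Vuviku akuspewure

akuspewure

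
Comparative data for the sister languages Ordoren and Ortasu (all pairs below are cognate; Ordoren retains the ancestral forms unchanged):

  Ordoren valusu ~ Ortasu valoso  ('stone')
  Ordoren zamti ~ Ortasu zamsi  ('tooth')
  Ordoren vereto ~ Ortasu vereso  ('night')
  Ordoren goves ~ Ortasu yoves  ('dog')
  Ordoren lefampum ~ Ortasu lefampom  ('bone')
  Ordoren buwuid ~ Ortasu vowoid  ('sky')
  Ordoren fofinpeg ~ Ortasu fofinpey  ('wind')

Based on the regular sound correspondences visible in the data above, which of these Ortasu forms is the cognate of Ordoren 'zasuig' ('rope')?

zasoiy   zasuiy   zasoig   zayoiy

zasoiy

buwuid ~ vowoid — Ordoren u corresponds to Ortasu o after a consonant, before a front vowel.
fofinpeg ~ fofinpey — Ordoren g corresponds to Ortasu y word-finally.
Applying these to Ordoren 'zasuig':
  zasuig → zasoig   (u→o after a consonant, before a front vowel)
  zasoig → zasoiy   (g→y word-finally)
So the Ortasu cognate is 'zasoiy'.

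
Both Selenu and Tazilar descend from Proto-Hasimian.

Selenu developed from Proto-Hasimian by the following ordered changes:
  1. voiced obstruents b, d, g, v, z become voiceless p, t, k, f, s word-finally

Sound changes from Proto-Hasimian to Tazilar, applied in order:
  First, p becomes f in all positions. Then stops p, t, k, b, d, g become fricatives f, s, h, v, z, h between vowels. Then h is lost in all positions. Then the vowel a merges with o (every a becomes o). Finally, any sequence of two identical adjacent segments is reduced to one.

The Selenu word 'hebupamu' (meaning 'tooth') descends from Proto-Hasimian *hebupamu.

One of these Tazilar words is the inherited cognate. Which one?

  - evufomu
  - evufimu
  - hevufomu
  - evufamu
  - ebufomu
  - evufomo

evufomu

Tazilar: *hebupamu > hebufamu > hevufamu > evufamu > evufomu  (by unconditioned shift, intervocalic lenition, h-loss, vowel merger)
Among the options, 'evufomu' alone shows every Tazilar change applied in order.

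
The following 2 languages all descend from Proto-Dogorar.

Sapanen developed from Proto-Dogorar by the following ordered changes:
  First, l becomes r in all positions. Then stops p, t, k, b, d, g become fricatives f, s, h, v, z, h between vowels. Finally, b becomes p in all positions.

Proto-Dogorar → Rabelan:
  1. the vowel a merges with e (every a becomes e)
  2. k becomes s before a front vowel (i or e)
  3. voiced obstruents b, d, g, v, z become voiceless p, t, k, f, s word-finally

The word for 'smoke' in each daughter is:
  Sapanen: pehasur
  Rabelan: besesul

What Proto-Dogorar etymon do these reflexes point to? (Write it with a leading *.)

Position 4: Sapanen has a, Rabelan has e. Sapanen preserves a here (none of its changes turn any other segment into a), so the proto-segment is *a.
Position 1: Sapanen has p, Rabelan has b. Rabelan preserves b here (none of its changes turn any other segment into b), so the proto-segment is *b.
This points to *bekasul. Verify forward in each daughter:
Sapanen: *bekasul > bekasur > behasur > pehasur  (by unconditioned shift, intervocalic lenition, unconditioned shift)
Rabelan: start from *bekasul.
  rule 1 (vowel merger): bekasul → bekesul
  rule 2 (palatalisation): bekesul → besesul
  rule 3: no change — besesul
  ⇒ Rabelan besesul
Only *bekasul yields all of Sapanen pehasur, Rabelan besesul.

*bekasul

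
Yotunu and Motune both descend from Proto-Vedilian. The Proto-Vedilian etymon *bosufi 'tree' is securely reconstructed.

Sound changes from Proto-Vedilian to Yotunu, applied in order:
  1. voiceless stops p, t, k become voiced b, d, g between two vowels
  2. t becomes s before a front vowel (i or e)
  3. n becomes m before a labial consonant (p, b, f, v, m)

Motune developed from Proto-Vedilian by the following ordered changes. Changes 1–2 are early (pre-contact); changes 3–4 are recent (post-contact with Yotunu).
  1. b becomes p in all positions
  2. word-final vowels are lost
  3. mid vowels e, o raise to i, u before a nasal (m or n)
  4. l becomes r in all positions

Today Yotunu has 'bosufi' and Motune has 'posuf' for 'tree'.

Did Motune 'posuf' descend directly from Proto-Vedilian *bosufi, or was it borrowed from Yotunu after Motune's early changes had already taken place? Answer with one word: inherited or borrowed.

If inherited, *bosufi would pass through all of Motune's changes:
Motune: *bosufi
  bosufi → posufi   [unconditioned shift]
  posufi → posuf   [apocope]
  posuf (rule 3 does not apply)
  posuf (rule 4 does not apply)
  giving Motune posuf.
If borrowed from Yotunu 'bosufi' after the early changes, it would undergo only the recent ones:
  rule 3 (pre-nasal raising): no change (bosufi)
  rule 4 (unconditioned shift): no change (bosufi)
  ⇒ as a loan: bosufi
Motune 'posuf' matches the inherited outcome exactly, so it is an inherited cognate, not a loan.

inherited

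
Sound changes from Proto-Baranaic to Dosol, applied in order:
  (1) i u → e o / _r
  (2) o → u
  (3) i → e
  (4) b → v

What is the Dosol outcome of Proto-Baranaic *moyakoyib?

Dosol: start from *moyakoyib.
  rule 1: no change — moyakoyib
  rule 2 (vowel merger): moyakoyib → muyakuyib
  rule 3 (vowel merger): muyakuyib → muyakuyeb
  rule 4 (unconditioned shift): muyakuyeb → muyakuyev
  ⇒ Dosol muyakuyev

muyakuyev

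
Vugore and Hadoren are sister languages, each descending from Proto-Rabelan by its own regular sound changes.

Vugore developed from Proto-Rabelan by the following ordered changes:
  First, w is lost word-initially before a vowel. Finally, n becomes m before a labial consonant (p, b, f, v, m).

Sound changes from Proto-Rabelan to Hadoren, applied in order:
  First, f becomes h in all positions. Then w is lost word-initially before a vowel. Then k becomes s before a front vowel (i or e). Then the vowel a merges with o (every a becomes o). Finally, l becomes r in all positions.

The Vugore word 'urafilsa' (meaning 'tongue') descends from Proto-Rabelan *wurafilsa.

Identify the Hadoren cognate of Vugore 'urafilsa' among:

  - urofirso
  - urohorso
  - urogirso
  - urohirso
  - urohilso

urohirso

Hadoren: *wurafilsa > wurahilsa > urahilsa > urohilso > urohirso  (by unconditioned shift, glide loss, vowel merger, unconditioned shift)
The other candidates each miss or misapply at least one Hadoren change.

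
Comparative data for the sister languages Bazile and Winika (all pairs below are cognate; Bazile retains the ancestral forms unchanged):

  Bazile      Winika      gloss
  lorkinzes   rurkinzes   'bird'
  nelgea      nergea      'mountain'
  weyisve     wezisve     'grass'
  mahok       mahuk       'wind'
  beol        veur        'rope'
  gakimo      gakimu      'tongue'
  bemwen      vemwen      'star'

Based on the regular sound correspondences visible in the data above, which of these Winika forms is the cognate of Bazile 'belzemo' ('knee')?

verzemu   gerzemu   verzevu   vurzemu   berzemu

verzemu

beol ~ veur, bemwen ~ vemwen — Bazile b corresponds to Winika v word-initially before a front vowel.
nelgea ~ nergea — Bazile l corresponds to Winika r after a vowel, before a consonant other than r, m, n, p, b, f, v.
gakimo ~ gakimu — Bazile o corresponds to Winika u word-finally.
Applying these to Bazile 'belzemo':
  belzemo → velzemo   (b→v word-initially before a front vowel)
  velzemo → verzemo   (l→r after a vowel, before a consonant other than r, m, n, p, b, f, v)
  verzemo → verzemu   (o→u word-finally)
So the Winika cognate is 'verzemu'.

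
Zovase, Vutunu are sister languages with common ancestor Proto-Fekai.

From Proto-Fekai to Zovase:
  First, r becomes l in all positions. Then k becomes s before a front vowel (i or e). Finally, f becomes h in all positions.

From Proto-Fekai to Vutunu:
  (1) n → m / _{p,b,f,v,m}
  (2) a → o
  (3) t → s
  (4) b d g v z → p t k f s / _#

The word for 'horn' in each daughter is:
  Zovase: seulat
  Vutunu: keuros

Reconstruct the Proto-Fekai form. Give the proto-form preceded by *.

*keurat

Position 1: Zovase has s, Vutunu has k. Taking the neighbouring segments as reconstructed: Zovase s could go back to *k or *s; Vutunu k can only go back to *k — the one source consistent with every daughter is *k.
Position 6: Zovase has t, Vutunu has s. Zovase preserves t here (none of its changes turn any other segment into t), so the proto-segment is *t.
This points to *keurat. Verify forward in each daughter:
Zovase: *keurat
  keurat → keulat   [unconditioned shift]
  keulat → seulat   [palatalisation]
  seulat (rule 3 does not apply)
  giving Zovase seulat.
Vutunu: *keurat
  keurat (rule 1 does not apply)
  keurat → keurot   [vowel merger]
  keurot → keuros   [unconditioned shift]
  keuros (rule 4 does not apply)
  giving Vutunu keuros.
No other proto-form is consistent with every reflex, so the reconstruction is *keurat.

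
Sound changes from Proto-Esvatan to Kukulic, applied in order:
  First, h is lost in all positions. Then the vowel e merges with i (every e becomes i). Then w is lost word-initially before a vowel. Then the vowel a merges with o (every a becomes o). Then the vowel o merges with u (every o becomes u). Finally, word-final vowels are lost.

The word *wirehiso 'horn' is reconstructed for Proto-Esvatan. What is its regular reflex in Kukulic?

iriis

Kukulic: *wirehiso
  wirehiso → wireiso   [h-loss]
  wireiso → wiriiso   [vowel merger]
  wiriiso → iriiso   [glide loss]
  iriiso (rule 4 does not apply)
  iriiso → iriisu   [vowel merger]
  iriisu → iriis   [apocope]
  giving Kukulic iriis.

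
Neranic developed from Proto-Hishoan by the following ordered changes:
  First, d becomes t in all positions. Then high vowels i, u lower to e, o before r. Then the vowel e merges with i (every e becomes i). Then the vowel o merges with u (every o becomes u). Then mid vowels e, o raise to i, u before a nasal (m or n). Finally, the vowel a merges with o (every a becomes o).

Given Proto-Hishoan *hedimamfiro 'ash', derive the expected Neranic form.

hitimomfiru

Neranic: start from *hedimamfiro.
  rule 1 (unconditioned shift): hedimamfiro → hetimamfiro
  rule 2 (pre-rhotic lowering): hetimamfiro → hetimamfero
  rule 3 (vowel merger): hetimamfero → hitimamfiro
  rule 4 (vowel merger): hitimamfiro → hitimamfiru
  rule 5: no change — hitimamfiru
  rule 6 (vowel merger): hitimamfiru → hitimomfiru
  ⇒ Neranic hitimomfiru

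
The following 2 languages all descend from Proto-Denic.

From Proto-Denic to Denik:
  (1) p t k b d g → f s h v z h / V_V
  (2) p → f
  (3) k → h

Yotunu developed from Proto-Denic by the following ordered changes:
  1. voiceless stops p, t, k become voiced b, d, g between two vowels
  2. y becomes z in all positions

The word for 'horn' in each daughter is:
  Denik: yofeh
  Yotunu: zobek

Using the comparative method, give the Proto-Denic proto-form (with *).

Position 1: Denik has y, Yotunu has z. Denik preserves y here (none of its changes turn any other segment into y), so the proto-segment is *y.
Position 3: Denik has f, Yotunu has b. Taking the neighbouring segments as reconstructed: Denik f could go back to *p or *f; Yotunu b could go back to *p or *b — the one source consistent with every daughter is *p.
Position 5: Denik has h, Yotunu has k. Yotunu preserves k here (none of its changes turn any other segment into k), so the proto-segment is *k.
The remaining positions agree across the daughters. Check the candidate against every language:
Denik: *yopek
  yopek → yofek   [intervocalic lenition]
  yofek (rule 2 does not apply)
  yofek → yofeh   [unconditioned shift]
  giving Denik yofeh.
Yotunu: *yopek
  yopek → yobek   [intervocalic voicing]
  yobek → zobek   [unconditioned shift]
  giving Yotunu zobek.
Only *yopek yields all of Denik yofeh, Yotunu zobek.

*yopek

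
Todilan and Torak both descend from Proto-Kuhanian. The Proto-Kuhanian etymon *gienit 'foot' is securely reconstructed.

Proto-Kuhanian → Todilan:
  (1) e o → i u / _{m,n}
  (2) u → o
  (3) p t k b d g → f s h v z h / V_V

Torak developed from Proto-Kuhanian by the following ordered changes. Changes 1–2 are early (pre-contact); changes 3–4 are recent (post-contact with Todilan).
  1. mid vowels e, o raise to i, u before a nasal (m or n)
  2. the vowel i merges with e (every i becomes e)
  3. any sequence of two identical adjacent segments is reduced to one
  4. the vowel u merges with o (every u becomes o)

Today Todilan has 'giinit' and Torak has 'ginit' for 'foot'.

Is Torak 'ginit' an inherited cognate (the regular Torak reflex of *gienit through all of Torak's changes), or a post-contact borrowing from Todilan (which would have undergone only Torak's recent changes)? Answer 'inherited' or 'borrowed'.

borrowed

If inherited, *gienit would pass through all of Torak's changes:
Torak: *gienit > giinit > geenet > genet  (by pre-nasal raising, vowel merger, degemination)
If borrowed from Todilan 'giinit' after the early changes, it would undergo only the recent ones:
  rule 3 (degemination): giinit → ginit
  rule 4 (vowel merger): no change (ginit)
  ⇒ as a loan: ginit
Torak 'ginit' matches the loan outcome 'ginit', not the inherited 'genet' — it skipped the early Torak changes, so it was borrowed from Todilan.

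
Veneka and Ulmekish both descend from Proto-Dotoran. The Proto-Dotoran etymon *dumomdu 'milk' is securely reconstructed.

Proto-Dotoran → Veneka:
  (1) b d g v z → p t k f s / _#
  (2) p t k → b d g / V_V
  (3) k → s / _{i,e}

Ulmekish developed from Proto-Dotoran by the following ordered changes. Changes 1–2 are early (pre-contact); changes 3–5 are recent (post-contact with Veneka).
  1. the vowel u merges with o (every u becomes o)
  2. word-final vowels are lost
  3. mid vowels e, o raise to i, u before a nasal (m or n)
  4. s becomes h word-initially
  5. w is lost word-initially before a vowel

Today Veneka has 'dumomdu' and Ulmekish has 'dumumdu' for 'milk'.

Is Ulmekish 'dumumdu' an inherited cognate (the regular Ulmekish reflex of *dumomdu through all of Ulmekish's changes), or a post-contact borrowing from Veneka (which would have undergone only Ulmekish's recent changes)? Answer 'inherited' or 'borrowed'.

If inherited, *dumomdu would pass through all of Ulmekish's changes:
Ulmekish: start from *dumomdu.
  rule 1 (vowel merger): dumomdu → domomdo
  rule 2 (apocope): domomdo → domomd
  rule 3 (pre-nasal raising): domomd → dumumd
  rule 4: no change — dumumd
  rule 5: no change — dumumd
  ⇒ Ulmekish dumumd
If borrowed from Veneka 'dumomdu' after the early changes, it would undergo only the recent ones:
  rule 3 (pre-nasal raising): dumomdu → dumumdu
  rule 4 (debuccalisation): no change (dumumdu)
  rule 5 (glide loss): no change (dumumdu)
  ⇒ as a loan: dumumdu
Ulmekish 'dumumdu' matches the loan outcome 'dumumdu', not the inherited 'dumumd' — it skipped the early Ulmekish changes, so it was borrowed from Veneka.

borrowed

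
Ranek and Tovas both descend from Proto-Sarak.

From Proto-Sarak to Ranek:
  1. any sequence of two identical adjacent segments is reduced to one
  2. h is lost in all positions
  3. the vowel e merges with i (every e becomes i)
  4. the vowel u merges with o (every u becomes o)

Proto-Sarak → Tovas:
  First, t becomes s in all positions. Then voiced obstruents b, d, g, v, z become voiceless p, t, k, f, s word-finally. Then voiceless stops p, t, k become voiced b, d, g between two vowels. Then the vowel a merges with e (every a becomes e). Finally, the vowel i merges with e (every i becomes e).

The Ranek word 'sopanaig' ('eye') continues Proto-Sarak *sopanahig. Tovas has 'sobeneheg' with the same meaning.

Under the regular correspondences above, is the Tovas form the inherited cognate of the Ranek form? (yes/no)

Derive the expected Tovas reflex of *sopanahig:
Tovas: *sopanahig
  sopanahig (rule 1 does not apply)
  sopanahig → sopanahik   [final devoicing]
  sopanahik → sobanahik   [intervocalic voicing]
  sobanahik → sobenehik   [vowel merger]
  sobenehik → sobenehek   [vowel merger]
  giving Tovas sobenehek.
The regular Tovas reflex would be 'sobenehek', but the attested form is 'sobeneheg'. The correspondence is irregular, so they are not cognates (the Tovas form has a different source).

no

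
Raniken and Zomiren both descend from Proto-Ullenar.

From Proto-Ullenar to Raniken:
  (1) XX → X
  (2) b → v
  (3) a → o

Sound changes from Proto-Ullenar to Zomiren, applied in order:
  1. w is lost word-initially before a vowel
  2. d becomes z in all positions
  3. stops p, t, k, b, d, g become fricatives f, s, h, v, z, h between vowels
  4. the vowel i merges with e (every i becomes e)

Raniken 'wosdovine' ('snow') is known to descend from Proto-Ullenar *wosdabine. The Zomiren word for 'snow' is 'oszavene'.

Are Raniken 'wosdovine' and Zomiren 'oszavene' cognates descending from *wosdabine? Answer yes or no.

Derive the expected Zomiren reflex of *wosdabine:
Zomiren: *wosdabine
  wosdabine → osdabine   [glide loss]
  osdabine → oszabine   [unconditioned shift]
  oszabine → oszavine   [intervocalic lenition]
  oszavine → oszavene   [vowel merger]
  giving Zomiren oszavene.
Zomiren 'oszavene' matches the regular reflex exactly, so the pair is cognate.

yes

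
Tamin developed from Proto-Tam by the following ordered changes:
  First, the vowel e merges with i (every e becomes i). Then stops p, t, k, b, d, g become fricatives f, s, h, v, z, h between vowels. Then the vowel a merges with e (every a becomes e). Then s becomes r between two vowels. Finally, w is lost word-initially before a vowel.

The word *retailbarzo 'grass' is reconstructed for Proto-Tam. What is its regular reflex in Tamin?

Tamin: *retailbarzo > ritailbarzo > risailbarzo > riseilberzo > rireilberzo  (by vowel merger, intervocalic lenition, vowel merger, rhotacism)

rireilberzo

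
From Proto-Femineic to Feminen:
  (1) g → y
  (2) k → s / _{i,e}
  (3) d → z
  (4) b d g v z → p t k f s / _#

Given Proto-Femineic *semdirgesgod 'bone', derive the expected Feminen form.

semziryesyos

Feminen: start from *semdirgesgod.
  rule 1 (unconditioned shift): semdirgesgod → semdiryesyod
  rule 2: no change — semdiryesyod
  rule 3 (unconditioned shift): semdiryesyod → semziryesyoz
  rule 4 (final devoicing): semziryesyoz → semziryesyos
  ⇒ Feminen semziryesyos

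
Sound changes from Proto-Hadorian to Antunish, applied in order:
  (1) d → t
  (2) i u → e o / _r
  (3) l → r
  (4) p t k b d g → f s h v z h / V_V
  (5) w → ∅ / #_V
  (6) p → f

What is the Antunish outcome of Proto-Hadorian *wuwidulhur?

uwisurhor

Antunish: start from *wuwidulhur.
  rule 1 (unconditioned shift): wuwidulhur → wuwitulhur
  rule 2 (pre-rhotic lowering): wuwitulhur → wuwitulhor
  rule 3 (unconditioned shift): wuwitulhor → wuwiturhor
  rule 4 (intervocalic lenition): wuwiturhor → wuwisurhor
  rule 5 (glide loss): wuwisurhor → uwisurhor
  rule 6: no change — uwisurhor
  ⇒ Antunish uwisurhor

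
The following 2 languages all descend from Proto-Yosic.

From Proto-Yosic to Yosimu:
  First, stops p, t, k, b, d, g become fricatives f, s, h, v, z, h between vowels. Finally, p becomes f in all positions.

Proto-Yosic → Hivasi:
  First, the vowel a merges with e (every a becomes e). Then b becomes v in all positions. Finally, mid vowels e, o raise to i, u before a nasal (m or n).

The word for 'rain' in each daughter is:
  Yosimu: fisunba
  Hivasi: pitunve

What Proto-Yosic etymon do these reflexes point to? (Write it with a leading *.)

Position 1: Yosimu has f, Hivasi has p. Hivasi preserves p here (none of its changes turn any other segment into p), so the proto-segment is *p.
Position 6: Yosimu has b, Hivasi has v. Yosimu preserves b here (none of its changes turn any other segment into b), so the proto-segment is *b.
Position 7: Yosimu has a, Hivasi has e. Yosimu preserves a here (none of its changes turn any other segment into a), so the proto-segment is *a.
Continuing position by position gives *pitunba; check it forward:
Yosimu: *pitunba > pisunba > fisunba  (by intervocalic lenition, unconditioned shift)
Hivasi: *pitunba
  pitunba → pitunbe   [vowel merger]
  pitunbe → pitunve   [unconditioned shift]
  pitunve (rule 3 does not apply)
  giving Hivasi pitunve.
Only *pitunba yields all of Yosimu fisunba, Hivasi pitunve.

*pitunba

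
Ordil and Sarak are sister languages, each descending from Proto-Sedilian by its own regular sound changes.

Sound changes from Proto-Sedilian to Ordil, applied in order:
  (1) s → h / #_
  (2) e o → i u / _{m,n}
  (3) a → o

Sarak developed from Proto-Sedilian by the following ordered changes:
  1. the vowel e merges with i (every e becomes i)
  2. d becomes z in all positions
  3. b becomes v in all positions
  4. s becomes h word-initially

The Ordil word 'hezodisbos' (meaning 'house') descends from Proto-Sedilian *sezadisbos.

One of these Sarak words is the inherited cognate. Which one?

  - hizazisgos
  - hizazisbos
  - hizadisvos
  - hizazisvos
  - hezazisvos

hizazisvos

Sarak: *sezadisbos > sizadisbos > sizazisbos > sizazisvos > hizazisvos  (by vowel merger, unconditioned shift, unconditioned shift, debuccalisation)
Only 'hizazisvos' matches the regular Sarak development of *sezadisbos.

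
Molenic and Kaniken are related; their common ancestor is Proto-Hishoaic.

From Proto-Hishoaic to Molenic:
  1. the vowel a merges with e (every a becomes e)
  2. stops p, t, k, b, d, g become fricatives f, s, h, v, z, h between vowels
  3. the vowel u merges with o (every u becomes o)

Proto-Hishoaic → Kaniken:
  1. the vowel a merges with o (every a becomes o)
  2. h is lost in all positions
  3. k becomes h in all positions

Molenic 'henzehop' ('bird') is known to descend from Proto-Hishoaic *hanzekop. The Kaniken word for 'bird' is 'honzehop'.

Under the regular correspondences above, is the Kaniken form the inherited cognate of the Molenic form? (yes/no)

Derive the expected Kaniken reflex of *hanzekop:
Kaniken: *hanzekop > honzekop > onzekop > onzehop  (by vowel merger, h-loss, unconditioned shift)
The regular Kaniken reflex would be 'onzehop', but the attested form is 'honzehop'. The correspondence is irregular, so they are not cognates (the Kaniken form has a different source).

no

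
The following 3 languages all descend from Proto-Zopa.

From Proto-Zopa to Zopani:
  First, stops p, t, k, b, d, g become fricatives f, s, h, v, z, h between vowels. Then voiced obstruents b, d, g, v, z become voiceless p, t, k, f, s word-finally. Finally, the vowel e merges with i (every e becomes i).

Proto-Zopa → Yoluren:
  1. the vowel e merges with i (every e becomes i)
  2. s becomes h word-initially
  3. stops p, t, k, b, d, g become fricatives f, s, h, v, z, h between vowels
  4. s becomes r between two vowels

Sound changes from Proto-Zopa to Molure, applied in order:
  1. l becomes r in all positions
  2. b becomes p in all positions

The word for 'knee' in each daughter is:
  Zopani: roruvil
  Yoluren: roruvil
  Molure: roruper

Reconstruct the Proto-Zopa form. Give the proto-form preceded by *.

Position 5: Zopani has v, Yoluren has v, Molure has p. Taking the neighbouring segments as reconstructed: Zopani v could go back to *b or *v; Yoluren v could go back to *b or *v; Molure p could go back to *p or *b — the one source consistent with every daughter is *b.
Position 6: Zopani has i, Yoluren has i, Molure has e. Molure preserves e here (none of its changes turn any other segment into e), so the proto-segment is *e.
Position 7: Zopani has l, Yoluren has l, Molure has r. Zopani preserves l here (none of its changes turn any other segment into l), so the proto-segment is *l.
Continuing position by position gives *rorubel; check it forward:
Zopani: *rorubel > roruvel > roruvil  (by intervocalic lenition, vowel merger)
Yoluren: *rorubel > rorubil > roruvil  (by vowel merger, intervocalic lenition)
Molure: *rorubel > roruber > roruper  (by unconditioned shift, unconditioned shift)
Only *rorubel yields all of Zopani roruvil, Yoluren roruvil, Molure roruper.

*rorubel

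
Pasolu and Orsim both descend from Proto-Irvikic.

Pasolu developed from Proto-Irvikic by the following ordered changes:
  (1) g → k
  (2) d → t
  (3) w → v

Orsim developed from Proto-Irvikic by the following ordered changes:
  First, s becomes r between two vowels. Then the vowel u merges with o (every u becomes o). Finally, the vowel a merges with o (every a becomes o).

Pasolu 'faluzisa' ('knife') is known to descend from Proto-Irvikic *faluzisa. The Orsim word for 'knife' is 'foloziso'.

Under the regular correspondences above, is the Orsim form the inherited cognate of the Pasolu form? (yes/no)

Derive the expected Orsim reflex of *faluzisa:
Orsim: *faluzisa > faluzira > falozira > foloziro  (by rhotacism, vowel merger, vowel merger)
The regular Orsim reflex would be 'foloziro', but the attested form is 'foloziso'. The correspondence is irregular, so they are not cognates (the Orsim form has a different source).

no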